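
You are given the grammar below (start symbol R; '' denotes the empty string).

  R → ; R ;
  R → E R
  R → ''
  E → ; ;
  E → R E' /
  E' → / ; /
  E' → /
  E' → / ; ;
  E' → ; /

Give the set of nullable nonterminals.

Directly nullable (have an ''-production): R.
No other nonterminal has a production whose RHS symbols are all nullable.

{ R }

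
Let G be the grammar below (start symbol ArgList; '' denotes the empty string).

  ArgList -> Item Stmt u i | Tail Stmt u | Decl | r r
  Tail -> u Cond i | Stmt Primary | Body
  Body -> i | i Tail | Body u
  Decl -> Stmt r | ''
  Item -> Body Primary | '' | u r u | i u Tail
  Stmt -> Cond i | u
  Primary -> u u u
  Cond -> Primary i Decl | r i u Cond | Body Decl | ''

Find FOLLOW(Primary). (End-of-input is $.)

In Tail -> Stmt Primary: Primary is at the end, add FOLLOW(Tail) = { i, r, u }.
In Item -> Body Primary: Primary is at the end, add FOLLOW(Item) = { i, r, u }.
In Cond -> Primary i Decl: add FIRST(i Decl) = { i }.
Union: FOLLOW(Primary) = { i, r, u }.

{ i, r, u }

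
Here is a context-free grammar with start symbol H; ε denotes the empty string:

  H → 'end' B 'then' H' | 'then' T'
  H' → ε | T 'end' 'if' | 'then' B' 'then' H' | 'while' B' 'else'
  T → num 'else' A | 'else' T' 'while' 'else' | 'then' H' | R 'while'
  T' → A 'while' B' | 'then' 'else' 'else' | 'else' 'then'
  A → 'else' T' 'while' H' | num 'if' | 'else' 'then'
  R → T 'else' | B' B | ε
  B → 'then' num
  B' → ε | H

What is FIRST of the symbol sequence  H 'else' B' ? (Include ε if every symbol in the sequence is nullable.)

{ 'end', 'then' }

Add FIRST(H) = { 'end', 'then' }; H is not nullable, stop.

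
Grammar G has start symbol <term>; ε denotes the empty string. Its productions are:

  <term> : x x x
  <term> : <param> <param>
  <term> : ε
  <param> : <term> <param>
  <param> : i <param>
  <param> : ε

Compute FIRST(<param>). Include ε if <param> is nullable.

From <param> : <term> <param>: <term>, <param> nullable, take FIRST(<term>) ∪ FIRST(<param>) = { i, x }; also ε since the whole RHS is nullable.
<param> : i <param> contributes {i}.
<param> : ε contributes ε.
Union: FIRST(<param>) = { i, x, ε }.

{ i, x, ε }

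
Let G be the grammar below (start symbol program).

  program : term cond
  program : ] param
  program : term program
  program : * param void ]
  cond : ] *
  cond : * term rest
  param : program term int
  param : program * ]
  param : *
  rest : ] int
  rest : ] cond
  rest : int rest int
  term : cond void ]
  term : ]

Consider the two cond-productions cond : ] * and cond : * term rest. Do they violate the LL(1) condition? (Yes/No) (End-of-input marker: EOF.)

FIRST(] *) = { ] } and FIRST(* term rest) = { * }.
The FIRST sets are disjoint and neither alternative is nullable — no conflict.

No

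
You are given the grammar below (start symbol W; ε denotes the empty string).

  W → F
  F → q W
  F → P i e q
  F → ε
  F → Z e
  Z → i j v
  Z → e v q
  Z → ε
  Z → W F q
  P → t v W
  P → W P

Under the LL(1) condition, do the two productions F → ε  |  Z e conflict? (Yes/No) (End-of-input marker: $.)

FIRST(ε) = { ε } and FIRST(Z e) = { e, i, q, t }.
The first alternative is nullable and FOLLOW(F) = { $, e, i, q, t } shares e with FIRST of the second — conflict.

Yes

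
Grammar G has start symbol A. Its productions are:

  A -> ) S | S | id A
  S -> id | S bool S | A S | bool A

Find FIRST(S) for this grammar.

S -> id contributes {id}.
From S -> S bool S: add FIRST(S) = { ), bool, id }.
From S -> A S: add FIRST(A) = { ), bool, id }.
S -> bool A contributes {bool}.
Union: FIRST(S) = { ), bool, id }.

{ ), bool, id }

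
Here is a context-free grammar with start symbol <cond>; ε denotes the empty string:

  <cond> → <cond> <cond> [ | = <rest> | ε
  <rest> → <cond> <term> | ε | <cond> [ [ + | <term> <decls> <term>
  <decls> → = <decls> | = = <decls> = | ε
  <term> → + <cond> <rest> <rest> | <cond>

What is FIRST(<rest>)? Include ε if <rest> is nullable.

From <rest> → <cond> <term>: <cond>, <term> nullable, take FIRST(<cond>) ∪ FIRST(<term>) = { +, =, [ }; also ε since the whole RHS is nullable.
<rest> → ε contributes ε.
From <rest> → <cond> [ [ +: <cond> nullable, take FIRST(<cond>) ∪ {[} = { =, [ }.
From <rest> → <term> <decls> <term>: <term>, <decls>, <term> nullable, take FIRST(<term>) ∪ FIRST(<decls>) ∪ FIRST(<term>) = { +, =, [ }; also ε since the whole RHS is nullable.
Union: FIRST(<rest>) = { +, =, [, ε }.

{ +, =, [, ε }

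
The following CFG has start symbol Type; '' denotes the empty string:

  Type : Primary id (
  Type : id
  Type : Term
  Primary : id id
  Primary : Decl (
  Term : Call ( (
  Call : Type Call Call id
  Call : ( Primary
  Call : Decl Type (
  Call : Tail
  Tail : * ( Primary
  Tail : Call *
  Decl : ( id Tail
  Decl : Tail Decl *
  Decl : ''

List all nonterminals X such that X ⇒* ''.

{ Decl }

Directly nullable (have an ''-production): Decl.
No other nonterminal has a production whose RHS symbols are all nullable.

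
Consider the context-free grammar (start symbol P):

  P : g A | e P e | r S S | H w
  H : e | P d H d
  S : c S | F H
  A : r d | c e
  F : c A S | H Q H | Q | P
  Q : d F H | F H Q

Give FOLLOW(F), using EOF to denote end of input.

In S : F H: add FIRST(H) = { e, g, r }.
In Q : d F H: add FIRST(H) = { e, g, r }.
In Q : F H Q: add FIRST(H Q) = { e, g, r }.
Union: FOLLOW(F) = { e, g, r }.

{ e, g, r }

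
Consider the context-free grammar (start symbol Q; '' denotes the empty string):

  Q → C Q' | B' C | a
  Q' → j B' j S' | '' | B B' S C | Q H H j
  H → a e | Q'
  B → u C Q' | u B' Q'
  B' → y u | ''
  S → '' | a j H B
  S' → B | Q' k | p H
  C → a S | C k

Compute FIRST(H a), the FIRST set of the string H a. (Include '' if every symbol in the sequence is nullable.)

{ a, j, u, y }

Add FIRST(H)\{''} = { a, j, u, y }; H is nullable, continue.
a is a terminal; add {a} and stop.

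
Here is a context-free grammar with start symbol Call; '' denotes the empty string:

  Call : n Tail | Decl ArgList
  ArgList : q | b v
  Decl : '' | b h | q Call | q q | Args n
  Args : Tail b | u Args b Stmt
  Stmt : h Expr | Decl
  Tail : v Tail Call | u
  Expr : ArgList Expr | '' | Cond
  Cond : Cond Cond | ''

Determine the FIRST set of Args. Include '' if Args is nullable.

{ u, v }

From Args : Tail b: add FIRST(Tail) = { u, v }.
Args : u Args b Stmt contributes {u}.
Union: FIRST(Args) = { u, v }.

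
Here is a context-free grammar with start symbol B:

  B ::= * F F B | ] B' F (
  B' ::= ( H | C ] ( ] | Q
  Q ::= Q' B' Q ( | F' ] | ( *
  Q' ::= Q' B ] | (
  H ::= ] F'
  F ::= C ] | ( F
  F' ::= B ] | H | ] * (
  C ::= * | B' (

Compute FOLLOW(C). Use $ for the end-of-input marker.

{ ] }

In B' ::= C ] ( ]: add FIRST(] ( ]) = { ] }.
In F ::= C ]: add FIRST(]) = { ] }.
Union: FOLLOW(C) = { ] }.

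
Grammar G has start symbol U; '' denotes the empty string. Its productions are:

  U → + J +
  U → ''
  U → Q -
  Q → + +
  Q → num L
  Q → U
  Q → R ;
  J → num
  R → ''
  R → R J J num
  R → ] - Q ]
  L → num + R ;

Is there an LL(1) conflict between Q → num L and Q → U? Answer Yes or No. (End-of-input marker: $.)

Yes

FIRST(num L) = { num } and FIRST(U) = { +, -, ;, ], num, '' }.
Both contain num, so the two alternatives are not disjoint — LL(1) conflict.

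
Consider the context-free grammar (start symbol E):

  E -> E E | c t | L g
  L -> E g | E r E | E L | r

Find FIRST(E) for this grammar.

From E -> E E: add FIRST(E) = { c, r }.
E -> c t contributes {c}.
From E -> L g: add FIRST(L) = { c, r }.
Union: FIRST(E) = { c, r }.

{ c, r }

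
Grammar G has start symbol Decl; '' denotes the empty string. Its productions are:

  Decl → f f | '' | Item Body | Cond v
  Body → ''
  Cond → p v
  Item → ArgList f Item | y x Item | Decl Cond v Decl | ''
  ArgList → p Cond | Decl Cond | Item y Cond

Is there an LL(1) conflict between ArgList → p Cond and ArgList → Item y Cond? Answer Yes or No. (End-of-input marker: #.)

FIRST(p Cond) = { p } and FIRST(Item y Cond) = { f, p, y }.
Both contain p, so the two alternatives are not disjoint — LL(1) conflict.

Yes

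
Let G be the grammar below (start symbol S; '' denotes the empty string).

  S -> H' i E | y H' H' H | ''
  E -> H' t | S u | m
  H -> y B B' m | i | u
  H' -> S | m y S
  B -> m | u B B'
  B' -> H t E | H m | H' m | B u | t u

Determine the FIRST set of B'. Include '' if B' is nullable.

From B' -> H t E: add FIRST(H) = { i, u, y }.
From B' -> H m: add FIRST(H) = { i, u, y }.
From B' -> H' m: H' nullable, take FIRST(H') ∪ {m} = { i, m, y }.
From B' -> B u: add FIRST(B) = { m, u }.
B' -> t u contributes {t}.
Union: FIRST(B') = { i, m, t, u, y }.

{ i, m, t, u, y }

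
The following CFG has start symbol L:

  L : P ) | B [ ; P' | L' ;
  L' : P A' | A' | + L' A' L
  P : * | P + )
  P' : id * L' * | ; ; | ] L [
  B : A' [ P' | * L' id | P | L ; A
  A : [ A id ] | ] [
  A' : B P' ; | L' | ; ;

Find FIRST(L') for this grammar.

From L' : P A': add FIRST(P) = { * }.
From L' : A': add FIRST(A') = { *, +, ; }.
L' : + L' A' L contributes {+}.
Union: FIRST(L') = { *, +, ; }.

{ *, +, ; }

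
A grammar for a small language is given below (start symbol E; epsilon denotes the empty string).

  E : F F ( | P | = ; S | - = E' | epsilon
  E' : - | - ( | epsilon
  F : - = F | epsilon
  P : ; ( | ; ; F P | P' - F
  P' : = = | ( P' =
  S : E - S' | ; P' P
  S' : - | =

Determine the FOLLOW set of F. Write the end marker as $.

{ $, (, -, ;, = }

In E : F F (: add FIRST(F () = { (, - }.
In E : F F (: add FIRST(() = { ( }.
In F : - = F: F is at the end, add FOLLOW(F) = { $, (, -, ;, = }.
In P : ; ; F P: add FIRST(P) = { (, ;, = }.
In P : P' - F: F is at the end, add FOLLOW(P) = { $, - }.
Union: FOLLOW(F) = { $, (, -, ;, = }.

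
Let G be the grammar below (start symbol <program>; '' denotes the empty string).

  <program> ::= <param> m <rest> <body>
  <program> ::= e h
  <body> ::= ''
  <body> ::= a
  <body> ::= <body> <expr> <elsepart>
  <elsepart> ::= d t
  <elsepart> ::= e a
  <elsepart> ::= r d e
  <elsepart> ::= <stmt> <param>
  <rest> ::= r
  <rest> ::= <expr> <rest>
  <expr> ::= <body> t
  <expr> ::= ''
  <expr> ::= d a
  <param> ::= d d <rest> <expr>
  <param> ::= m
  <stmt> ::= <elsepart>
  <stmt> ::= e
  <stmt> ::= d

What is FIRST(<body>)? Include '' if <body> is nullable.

<body> ::= '' contributes ''.
<body> ::= a contributes {a}.
From <body> ::= <body> <expr> <elsepart>: <body>, <expr> nullable, take FIRST(<body>) ∪ FIRST(<expr>) ∪ FIRST(<elsepart>) = { a, d, e, r, t }.
Union: FIRST(<body>) = { a, d, e, r, t, '' }.

{ a, d, e, r, t, '' }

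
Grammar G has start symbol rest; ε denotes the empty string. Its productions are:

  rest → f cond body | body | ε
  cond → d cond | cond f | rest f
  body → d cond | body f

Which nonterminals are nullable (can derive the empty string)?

Directly nullable (have an ε-production): rest.
No other nonterminal has a production whose RHS symbols are all nullable.

{ rest }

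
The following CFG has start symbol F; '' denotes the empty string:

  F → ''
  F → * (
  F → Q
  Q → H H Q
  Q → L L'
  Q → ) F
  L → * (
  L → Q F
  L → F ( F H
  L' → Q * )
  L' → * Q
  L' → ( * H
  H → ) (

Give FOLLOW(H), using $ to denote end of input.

In Q → H H Q: add FIRST(H Q) = { ) }.
In Q → H H Q: add FIRST(Q) = { (, ), * }.
In L → F ( F H: H is at the end, add FOLLOW(L) = { (, ), * }.
In L' → ( * H: H is at the end, add FOLLOW(L') = { $, (, ), * }.
Union: FOLLOW(H) = { $, (, ), * }.

{ $, (, ), * }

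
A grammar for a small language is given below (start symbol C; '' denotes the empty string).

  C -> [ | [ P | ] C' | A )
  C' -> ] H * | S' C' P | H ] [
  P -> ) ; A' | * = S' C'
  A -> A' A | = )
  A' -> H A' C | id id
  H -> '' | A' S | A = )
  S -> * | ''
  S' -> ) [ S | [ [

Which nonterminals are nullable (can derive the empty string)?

{ H, S }

Directly nullable (have an ''-production): H, S.
No other nonterminal has a production whose RHS symbols are all nullable.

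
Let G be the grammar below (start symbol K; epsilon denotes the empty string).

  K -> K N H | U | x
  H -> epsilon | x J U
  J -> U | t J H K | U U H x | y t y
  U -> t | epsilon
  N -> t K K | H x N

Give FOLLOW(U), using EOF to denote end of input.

In K -> U: U is at the end, add FOLLOW(K) = { EOF, t, x }.
In H -> x J U: U is at the end, add FOLLOW(H) = { EOF, t, x }.
In J -> U: U is at the end, add FOLLOW(J) = { EOF, t, x }.
In J -> U U H x: add FIRST(U H x) = { t, x }.
In J -> U U H x: add FIRST(H x) = { x }.
Union: FOLLOW(U) = { EOF, t, x }.

{ EOF, t, x }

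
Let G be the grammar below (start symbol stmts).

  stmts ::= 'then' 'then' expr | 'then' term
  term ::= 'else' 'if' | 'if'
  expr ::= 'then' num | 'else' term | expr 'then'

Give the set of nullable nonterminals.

{ } (none)

No nonterminal has an empty production or an RHS whose symbols are all nullable.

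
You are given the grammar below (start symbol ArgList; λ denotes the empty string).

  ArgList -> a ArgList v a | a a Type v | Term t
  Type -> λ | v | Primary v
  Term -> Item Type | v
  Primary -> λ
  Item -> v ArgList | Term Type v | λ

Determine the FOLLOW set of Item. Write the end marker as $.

In Term -> Item Type: add FIRST(Type)\{λ} = { v }.
  Since Type is nullable, also add FOLLOW(Term) = { t, v }.
Union: FOLLOW(Item) = { t, v }.

{ t, v }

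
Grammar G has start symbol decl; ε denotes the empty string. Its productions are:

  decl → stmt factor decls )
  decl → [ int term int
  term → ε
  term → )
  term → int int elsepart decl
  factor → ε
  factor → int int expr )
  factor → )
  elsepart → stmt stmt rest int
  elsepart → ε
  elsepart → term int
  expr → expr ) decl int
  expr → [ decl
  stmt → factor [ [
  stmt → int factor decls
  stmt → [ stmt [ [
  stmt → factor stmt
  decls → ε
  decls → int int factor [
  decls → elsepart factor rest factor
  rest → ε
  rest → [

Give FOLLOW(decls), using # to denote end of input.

In decl → stmt factor decls ): add FIRST()) = { ) }.
In stmt → int factor decls: decls is at the end, add FOLLOW(stmt) = { ), [, int }.
Union: FOLLOW(decls) = { ), [, int }.

{ ), [, int }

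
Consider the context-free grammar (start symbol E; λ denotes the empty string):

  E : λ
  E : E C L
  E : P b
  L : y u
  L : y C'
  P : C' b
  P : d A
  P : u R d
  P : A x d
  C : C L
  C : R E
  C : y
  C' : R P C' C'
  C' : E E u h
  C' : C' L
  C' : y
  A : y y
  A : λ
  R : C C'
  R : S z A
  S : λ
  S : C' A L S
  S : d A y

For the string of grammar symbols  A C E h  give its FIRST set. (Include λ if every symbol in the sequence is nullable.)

{ d, u, x, y, z }

Add FIRST(A)\{λ} = { y }; A is nullable, continue.
Add FIRST(C) = { d, u, x, y, z }; C is not nullable, stop.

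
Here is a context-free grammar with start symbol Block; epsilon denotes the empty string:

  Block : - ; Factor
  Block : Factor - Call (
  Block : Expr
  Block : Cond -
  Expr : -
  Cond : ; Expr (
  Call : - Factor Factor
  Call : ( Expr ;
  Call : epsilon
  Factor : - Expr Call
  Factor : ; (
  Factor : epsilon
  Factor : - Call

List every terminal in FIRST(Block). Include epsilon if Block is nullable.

Block : - ; Factor contributes {-}.
From Block : Factor - Call (: Factor nullable, take FIRST(Factor) ∪ {-} = { -, ; }.
From Block : Expr: add FIRST(Expr) = { - }.
From Block : Cond -: add FIRST(Cond) = { ; }.
Union: FIRST(Block) = { -, ; }.

{ -, ; }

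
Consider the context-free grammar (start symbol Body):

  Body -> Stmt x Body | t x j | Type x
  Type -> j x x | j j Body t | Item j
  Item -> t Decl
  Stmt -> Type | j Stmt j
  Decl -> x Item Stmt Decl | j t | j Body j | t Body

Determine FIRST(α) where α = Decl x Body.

Add FIRST(Decl) = { j, t, x }; Decl is not nullable, stop.

{ j, t, x }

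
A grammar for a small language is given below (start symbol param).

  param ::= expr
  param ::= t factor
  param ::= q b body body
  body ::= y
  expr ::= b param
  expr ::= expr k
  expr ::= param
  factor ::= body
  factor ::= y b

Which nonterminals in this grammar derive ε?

{ } (none)

No nonterminal has an empty production or an RHS whose symbols are all nullable.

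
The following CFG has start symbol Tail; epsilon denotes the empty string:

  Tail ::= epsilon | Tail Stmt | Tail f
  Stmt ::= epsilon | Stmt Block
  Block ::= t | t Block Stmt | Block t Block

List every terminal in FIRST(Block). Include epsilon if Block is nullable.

Block ::= t contributes {t}.
Block ::= t Block Stmt contributes {t}.
From Block ::= Block t Block: add FIRST(Block) = { t }.
Union: FIRST(Block) = { t }.

{ t }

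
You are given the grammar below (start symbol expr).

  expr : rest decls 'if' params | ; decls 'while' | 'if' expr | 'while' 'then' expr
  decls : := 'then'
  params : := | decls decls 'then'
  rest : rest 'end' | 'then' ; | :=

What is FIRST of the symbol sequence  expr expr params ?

{ 'if', 'then', 'while', :=, ; }

Add FIRST(expr) = { 'if', 'then', 'while', :=, ; }; expr is not nullable, stop.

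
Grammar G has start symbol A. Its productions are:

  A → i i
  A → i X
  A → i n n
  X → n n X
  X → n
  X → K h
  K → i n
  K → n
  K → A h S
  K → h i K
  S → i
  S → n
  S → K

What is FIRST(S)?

{ h, i, n }

S → i contributes {i}.
S → n contributes {n}.
From S → K: add FIRST(K) = { h, i, n }.
Union: FIRST(S) = { h, i, n }.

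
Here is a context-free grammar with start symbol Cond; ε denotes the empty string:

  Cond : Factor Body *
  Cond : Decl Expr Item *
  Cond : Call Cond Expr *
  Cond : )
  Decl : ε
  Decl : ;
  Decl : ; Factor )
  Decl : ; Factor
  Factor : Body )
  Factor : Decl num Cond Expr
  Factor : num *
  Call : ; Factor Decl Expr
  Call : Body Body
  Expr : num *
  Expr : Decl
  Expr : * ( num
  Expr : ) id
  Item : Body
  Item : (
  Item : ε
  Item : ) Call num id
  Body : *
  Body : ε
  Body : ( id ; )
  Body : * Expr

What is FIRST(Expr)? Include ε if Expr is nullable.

{ ), *, ;, num, ε }

Expr : num * contributes {num}.
From Expr : Decl: add FIRST(Decl) = { ;, ε } (including ε since Decl is nullable).
Expr : * ( num contributes {*}.
Expr : ) id contributes {)}.
Union: FIRST(Expr) = { ), *, ;, num, ε }.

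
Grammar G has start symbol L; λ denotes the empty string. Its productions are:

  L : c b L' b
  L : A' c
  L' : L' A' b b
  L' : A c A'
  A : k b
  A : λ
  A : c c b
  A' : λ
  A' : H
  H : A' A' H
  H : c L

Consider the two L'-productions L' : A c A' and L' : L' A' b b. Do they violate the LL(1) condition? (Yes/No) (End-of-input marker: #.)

Yes

FIRST(A c A') = { c, k } and FIRST(L' A' b b) = { c, k }.
Both contain c, so the two alternatives are not disjoint — LL(1) conflict.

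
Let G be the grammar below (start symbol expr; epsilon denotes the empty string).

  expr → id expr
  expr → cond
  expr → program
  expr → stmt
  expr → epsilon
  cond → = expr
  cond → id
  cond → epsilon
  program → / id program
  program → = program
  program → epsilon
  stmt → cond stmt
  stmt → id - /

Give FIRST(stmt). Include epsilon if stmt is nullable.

{ =, id }

From stmt → cond stmt: cond nullable, take FIRST(cond) ∪ FIRST(stmt) = { =, id }.
stmt → id - / contributes {id}.
Union: FIRST(stmt) = { =, id }.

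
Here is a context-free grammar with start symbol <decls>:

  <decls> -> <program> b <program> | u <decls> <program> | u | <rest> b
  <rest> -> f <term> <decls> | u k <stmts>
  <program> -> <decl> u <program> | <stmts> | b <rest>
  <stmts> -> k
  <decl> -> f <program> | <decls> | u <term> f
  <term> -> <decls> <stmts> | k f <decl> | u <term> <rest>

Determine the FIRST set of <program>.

{ b, f, k, u }

From <program> -> <decl> u <program>: add FIRST(<decl>) = { b, f, k, u }.
From <program> -> <stmts>: add FIRST(<stmts>) = { k }.
<program> -> b <rest> contributes {b}.
Union: FIRST(<program>) = { b, f, k, u }.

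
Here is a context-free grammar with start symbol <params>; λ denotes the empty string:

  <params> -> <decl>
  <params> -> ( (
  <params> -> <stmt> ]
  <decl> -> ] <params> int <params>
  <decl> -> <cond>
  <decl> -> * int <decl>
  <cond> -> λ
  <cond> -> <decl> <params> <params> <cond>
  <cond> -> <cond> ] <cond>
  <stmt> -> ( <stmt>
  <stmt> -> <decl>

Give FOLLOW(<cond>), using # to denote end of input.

{ #, (, *, ], int }

In <decl> -> <cond>: <cond> is at the end, add FOLLOW(<decl>) = { #, (, *, ], int }.
In <cond> -> <decl> <params> <params> <cond>: <cond> is at the end, add FOLLOW(<cond>) = { #, (, *, ], int }.
In <cond> -> <cond> ] <cond>: add FIRST(] <cond>) = { ] }.
In <cond> -> <cond> ] <cond>: <cond> is at the end, add FOLLOW(<cond>) = { #, (, *, ], int }.
Union: FOLLOW(<cond>) = { #, (, *, ], int }.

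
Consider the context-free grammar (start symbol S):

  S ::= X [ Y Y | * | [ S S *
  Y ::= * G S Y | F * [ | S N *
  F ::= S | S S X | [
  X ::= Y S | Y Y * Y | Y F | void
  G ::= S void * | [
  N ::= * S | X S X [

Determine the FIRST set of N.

{ *, [, void }

N ::= * S contributes {*}.
From N ::= X S X [: add FIRST(X) = { *, [, void }.
Union: FIRST(N) = { *, [, void }.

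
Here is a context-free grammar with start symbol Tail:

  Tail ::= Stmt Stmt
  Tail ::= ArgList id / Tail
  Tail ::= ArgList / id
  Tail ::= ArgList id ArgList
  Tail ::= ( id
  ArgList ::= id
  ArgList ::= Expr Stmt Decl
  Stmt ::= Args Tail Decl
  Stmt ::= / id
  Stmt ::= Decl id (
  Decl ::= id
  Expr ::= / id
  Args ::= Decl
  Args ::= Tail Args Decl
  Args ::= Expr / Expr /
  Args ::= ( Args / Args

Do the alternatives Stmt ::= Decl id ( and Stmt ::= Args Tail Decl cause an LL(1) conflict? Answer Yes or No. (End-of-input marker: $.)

Yes

FIRST(Decl id () = { id } and FIRST(Args Tail Decl) = { (, /, id }.
Both contain id, so the two alternatives are not disjoint — LL(1) conflict.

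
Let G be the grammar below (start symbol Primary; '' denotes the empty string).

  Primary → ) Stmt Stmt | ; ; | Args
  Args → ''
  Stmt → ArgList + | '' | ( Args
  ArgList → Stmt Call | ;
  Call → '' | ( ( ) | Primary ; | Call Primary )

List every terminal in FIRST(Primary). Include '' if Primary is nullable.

{ ), ;, '' }

Primary → ) Stmt Stmt contributes {)}.
Primary → ; ; contributes {;}.
From Primary → Args: add FIRST(Args) = { '' } (including '' since Args is nullable).
Union: FIRST(Primary) = { ), ;, '' }.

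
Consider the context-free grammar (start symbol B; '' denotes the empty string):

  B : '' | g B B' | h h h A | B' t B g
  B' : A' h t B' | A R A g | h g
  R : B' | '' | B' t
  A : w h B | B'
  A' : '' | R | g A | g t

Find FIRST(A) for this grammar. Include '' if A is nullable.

{ g, h, w }

A : w h B contributes {w}.
From A : B': add FIRST(B') = { g, h, w }.
Union: FIRST(A) = { g, h, w }.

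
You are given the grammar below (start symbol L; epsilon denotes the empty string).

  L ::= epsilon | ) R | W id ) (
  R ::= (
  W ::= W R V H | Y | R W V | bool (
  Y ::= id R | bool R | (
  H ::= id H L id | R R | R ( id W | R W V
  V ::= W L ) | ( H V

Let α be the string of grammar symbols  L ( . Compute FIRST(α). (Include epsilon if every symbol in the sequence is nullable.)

{ (, ), bool, id }

Add FIRST(L)\{epsilon} = { (, ), bool, id }; L is nullable, continue.
( is a terminal; add {(} and stop.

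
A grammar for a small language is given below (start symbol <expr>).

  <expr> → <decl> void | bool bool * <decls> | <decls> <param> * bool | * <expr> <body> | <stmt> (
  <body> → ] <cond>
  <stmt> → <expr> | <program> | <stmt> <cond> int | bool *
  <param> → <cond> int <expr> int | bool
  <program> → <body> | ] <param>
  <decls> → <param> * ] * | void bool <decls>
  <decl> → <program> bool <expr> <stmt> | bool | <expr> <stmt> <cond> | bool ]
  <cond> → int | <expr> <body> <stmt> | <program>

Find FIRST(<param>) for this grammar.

{ *, ], bool, int, void }

From <param> → <cond> int <expr> int: add FIRST(<cond>) = { *, ], bool, int, void }.
<param> → bool contributes {bool}.
Union: FIRST(<param>) = { *, ], bool, int, void }.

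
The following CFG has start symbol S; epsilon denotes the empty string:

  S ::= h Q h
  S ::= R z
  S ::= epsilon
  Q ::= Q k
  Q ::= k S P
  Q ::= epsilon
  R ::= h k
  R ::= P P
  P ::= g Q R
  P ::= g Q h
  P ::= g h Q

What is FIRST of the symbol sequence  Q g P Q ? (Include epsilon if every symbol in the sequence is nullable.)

{ g, k }

Add FIRST(Q)\{epsilon} = { k }; Q is nullable, continue.
g is a terminal; add {g} and stop.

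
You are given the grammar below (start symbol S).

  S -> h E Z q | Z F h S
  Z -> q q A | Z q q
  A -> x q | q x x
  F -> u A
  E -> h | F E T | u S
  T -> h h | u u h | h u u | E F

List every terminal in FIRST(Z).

Z -> q q A contributes {q}.
From Z -> Z q q: add FIRST(Z) = { q }.
Union: FIRST(Z) = { q }.

{ q }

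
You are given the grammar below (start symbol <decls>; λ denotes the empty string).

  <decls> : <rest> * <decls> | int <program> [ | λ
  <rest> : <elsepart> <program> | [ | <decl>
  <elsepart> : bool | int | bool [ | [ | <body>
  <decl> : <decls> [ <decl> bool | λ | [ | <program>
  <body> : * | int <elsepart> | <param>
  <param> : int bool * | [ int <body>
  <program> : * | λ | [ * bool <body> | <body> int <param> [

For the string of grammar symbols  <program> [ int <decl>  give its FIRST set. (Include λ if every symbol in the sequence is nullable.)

Add FIRST(<program>)\{λ} = { *, [, int }; <program> is nullable, continue.
[ is a terminal; add {[} and stop.

{ *, [, int }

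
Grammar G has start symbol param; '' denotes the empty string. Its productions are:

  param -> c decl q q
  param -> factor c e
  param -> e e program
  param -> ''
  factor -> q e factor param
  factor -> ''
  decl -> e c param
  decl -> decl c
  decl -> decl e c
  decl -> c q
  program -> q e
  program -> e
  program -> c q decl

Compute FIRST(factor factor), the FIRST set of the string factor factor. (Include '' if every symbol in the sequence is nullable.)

Add FIRST(factor)\{''} = { q }; factor is nullable, continue.
Add FIRST(factor)\{''} = { q }; factor is nullable, continue.
Every symbol is nullable, so include ''.

{ q, '' }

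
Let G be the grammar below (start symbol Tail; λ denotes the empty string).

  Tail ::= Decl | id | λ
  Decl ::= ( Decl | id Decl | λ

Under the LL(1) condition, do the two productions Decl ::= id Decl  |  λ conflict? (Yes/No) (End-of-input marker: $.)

FIRST(id Decl) = { id } and FIRST(λ) = { λ }.
The second is nullable but FOLLOW(Decl) = { $ } is disjoint from FIRST of the first.

No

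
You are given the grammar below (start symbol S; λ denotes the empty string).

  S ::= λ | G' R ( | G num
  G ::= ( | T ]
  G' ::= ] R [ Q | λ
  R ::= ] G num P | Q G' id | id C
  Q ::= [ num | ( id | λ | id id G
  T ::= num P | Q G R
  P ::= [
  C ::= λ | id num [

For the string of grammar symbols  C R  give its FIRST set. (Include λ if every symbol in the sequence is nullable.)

{ (, [, ], id }

Add FIRST(C)\{λ} = { id }; C is nullable, continue.
Add FIRST(R) = { (, [, ], id }; R is not nullable, stop.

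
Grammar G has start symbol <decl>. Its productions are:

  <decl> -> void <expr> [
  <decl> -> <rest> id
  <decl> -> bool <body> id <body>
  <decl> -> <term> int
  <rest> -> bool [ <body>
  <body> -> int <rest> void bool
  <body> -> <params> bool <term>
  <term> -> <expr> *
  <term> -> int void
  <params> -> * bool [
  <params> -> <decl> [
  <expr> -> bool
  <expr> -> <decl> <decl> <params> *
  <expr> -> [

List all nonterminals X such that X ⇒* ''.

{ } (none)

No nonterminal has an empty production or an RHS whose symbols are all nullable.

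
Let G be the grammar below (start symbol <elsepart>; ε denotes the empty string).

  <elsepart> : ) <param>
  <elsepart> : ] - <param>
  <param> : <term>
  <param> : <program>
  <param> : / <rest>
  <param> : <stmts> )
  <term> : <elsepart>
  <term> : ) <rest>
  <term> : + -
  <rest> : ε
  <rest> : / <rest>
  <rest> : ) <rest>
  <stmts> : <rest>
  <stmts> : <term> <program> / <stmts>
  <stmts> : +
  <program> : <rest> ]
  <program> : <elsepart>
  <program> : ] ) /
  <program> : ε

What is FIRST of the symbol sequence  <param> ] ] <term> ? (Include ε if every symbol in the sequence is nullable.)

{ ), +, /, ] }

Add FIRST(<param>)\{ε} = { ), +, /, ] }; <param> is nullable, continue.
] is a terminal; add {]} and stop.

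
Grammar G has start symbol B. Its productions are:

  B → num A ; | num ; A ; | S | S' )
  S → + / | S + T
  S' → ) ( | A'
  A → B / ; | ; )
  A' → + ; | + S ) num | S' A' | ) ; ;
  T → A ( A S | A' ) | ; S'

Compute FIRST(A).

{ ), +, ;, num }

From A → B / ;: add FIRST(B) = { ), +, num }.
A → ; ) contributes {;}.
Union: FIRST(A) = { ), +, ;, num }.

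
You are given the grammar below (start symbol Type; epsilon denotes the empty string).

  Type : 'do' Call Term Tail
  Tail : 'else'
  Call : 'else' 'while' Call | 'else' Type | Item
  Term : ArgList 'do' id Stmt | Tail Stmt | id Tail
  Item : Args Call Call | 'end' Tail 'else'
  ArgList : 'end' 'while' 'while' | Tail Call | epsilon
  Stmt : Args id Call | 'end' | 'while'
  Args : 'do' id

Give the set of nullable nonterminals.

{ ArgList }

Directly nullable (have an epsilon-production): ArgList.
No other nonterminal has a production whose RHS symbols are all nullable.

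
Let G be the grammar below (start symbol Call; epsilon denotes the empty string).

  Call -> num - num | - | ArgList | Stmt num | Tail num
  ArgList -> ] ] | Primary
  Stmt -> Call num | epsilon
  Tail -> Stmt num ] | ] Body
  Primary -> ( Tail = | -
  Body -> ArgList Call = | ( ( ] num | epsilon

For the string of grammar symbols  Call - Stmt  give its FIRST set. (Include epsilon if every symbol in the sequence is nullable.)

Add FIRST(Call) = { (, -, ], num }; Call is not nullable, stop.

{ (, -, ], num }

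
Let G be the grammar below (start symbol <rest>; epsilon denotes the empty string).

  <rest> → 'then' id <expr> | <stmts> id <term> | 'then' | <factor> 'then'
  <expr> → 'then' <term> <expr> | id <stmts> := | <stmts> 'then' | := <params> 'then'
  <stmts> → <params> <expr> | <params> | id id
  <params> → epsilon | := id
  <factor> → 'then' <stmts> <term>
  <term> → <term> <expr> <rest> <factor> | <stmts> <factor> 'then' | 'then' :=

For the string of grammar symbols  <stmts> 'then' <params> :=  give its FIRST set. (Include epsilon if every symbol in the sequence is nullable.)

{ 'then', :=, id }

Add FIRST(<stmts>)\{epsilon} = { 'then', :=, id }; <stmts> is nullable, continue.
'then' is a terminal; add {'then'} and stop.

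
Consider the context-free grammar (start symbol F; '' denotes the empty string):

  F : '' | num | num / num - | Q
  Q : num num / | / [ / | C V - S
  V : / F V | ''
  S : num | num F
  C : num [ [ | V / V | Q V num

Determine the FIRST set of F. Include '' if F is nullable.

{ /, num, '' }

F : '' contributes ''.
F : num contributes {num}.
F : num / num - contributes {num}.
From F : Q: add FIRST(Q) = { /, num }.
Union: FIRST(F) = { /, num, '' }.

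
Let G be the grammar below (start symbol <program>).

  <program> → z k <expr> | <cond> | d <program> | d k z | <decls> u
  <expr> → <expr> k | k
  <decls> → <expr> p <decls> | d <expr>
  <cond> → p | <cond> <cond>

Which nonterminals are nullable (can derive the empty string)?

{ } (none)

No nonterminal has an empty production or an RHS whose symbols are all nullable.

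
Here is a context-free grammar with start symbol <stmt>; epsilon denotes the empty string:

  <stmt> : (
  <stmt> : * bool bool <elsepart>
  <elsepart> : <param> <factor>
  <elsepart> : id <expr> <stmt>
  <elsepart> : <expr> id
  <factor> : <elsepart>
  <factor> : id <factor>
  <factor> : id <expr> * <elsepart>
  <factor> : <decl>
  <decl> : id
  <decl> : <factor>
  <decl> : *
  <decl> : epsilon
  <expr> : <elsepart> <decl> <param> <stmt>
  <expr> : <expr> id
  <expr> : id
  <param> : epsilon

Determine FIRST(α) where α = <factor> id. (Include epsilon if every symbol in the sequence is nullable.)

Add FIRST(<factor>)\{epsilon} = { (, *, id }; <factor> is nullable, continue.
id is a terminal; add {id} and stop.

{ (, *, id }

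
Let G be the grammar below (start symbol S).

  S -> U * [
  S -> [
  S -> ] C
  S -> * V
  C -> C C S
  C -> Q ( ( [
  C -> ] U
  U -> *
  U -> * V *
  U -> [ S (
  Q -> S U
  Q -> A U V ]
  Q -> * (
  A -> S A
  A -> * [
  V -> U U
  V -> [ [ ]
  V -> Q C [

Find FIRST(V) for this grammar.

From V -> U U: add FIRST(U) = { *, [ }.
V -> [ [ ] contributes {[}.
From V -> Q C [: add FIRST(Q) = { *, [, ] }.
Union: FIRST(V) = { *, [, ] }.

{ *, [, ] }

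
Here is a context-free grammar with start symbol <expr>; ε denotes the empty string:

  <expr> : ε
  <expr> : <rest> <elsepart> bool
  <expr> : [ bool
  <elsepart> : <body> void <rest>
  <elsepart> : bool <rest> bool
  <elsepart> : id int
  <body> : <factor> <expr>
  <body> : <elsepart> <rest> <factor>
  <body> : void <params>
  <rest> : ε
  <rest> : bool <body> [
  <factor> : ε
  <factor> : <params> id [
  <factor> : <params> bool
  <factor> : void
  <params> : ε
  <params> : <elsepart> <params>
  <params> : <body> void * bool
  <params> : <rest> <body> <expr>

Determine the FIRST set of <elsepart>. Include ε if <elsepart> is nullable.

{ [, bool, id, void }

From <elsepart> : <body> void <rest>: <body> nullable, take FIRST(<body>) ∪ {void} = { [, bool, id, void }.
<elsepart> : bool <rest> bool contributes {bool}.
<elsepart> : id int contributes {id}.
Union: FIRST(<elsepart>) = { [, bool, id, void }.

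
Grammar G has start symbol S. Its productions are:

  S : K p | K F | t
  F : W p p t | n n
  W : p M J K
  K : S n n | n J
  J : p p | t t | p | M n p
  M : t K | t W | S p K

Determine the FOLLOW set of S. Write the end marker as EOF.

{ EOF, n, p }

S is the start symbol, so EOF ∈ FOLLOW(S).
In K : S n n: add FIRST(n n) = { n }.
In M : S p K: add FIRST(p K) = { p }.
Union: FOLLOW(S) = { EOF, n, p }.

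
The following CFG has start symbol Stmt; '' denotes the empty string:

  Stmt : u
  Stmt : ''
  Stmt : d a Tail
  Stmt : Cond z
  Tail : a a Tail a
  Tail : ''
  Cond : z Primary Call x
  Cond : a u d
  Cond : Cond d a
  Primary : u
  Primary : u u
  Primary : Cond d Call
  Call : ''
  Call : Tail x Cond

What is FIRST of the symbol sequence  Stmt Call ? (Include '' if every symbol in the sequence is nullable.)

Add FIRST(Stmt)\{''} = { a, d, u, z }; Stmt is nullable, continue.
Add FIRST(Call)\{''} = { a, x }; Call is nullable, continue.
Every symbol is nullable, so include ''.

{ a, d, u, x, z, '' }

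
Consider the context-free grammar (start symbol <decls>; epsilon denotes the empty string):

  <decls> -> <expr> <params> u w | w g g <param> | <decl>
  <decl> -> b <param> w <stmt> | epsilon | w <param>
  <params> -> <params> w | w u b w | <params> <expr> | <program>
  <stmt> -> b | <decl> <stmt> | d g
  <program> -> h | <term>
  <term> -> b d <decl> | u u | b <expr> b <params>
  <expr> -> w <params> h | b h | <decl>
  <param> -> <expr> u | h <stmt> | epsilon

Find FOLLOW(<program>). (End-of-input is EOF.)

In <params> -> <program>: <program> is at the end, add FOLLOW(<params>) = { b, h, u, w }.
Union: FOLLOW(<program>) = { b, h, u, w }.

{ b, h, u, w }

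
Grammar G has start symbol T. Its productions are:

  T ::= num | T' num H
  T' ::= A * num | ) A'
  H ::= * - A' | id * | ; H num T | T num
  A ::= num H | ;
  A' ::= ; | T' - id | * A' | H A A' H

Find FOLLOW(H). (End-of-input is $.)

{ $, ), *, -, ;, id, num }

In T ::= T' num H: H is at the end, add FOLLOW(T) = { $, ), *, -, ;, id, num }.
In H ::= ; H num T: add FIRST(num T) = { num }.
In A ::= num H: H is at the end, add FOLLOW(A) = { ), *, ;, id, num }.
In A' ::= H A A' H: add FIRST(A A' H) = { ;, num }.
In A' ::= H A A' H: H is at the end, add FOLLOW(A') = { $, ), *, -, ;, id, num }.
Union: FOLLOW(H) = { $, ), *, -, ;, id, num }.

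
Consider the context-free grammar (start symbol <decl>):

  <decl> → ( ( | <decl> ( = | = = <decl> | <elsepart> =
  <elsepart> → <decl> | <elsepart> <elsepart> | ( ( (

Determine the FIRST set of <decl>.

{ (, = }

<decl> → ( ( contributes {(}.
From <decl> → <decl> ( =: add FIRST(<decl>) = { (, = }.
<decl> → = = <decl> contributes {=}.
From <decl> → <elsepart> =: add FIRST(<elsepart>) = { (, = }.
Union: FIRST(<decl>) = { (, = }.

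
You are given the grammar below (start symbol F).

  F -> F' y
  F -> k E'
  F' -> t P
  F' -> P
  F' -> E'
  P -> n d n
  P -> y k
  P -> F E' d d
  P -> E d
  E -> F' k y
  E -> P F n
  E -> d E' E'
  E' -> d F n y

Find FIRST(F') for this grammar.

F' -> t P contributes {t}.
From F' -> P: add FIRST(P) = { d, k, n, t, y }.
From F' -> E': add FIRST(E') = { d }.
Union: FIRST(F') = { d, k, n, t, y }.

{ d, k, n, t, y }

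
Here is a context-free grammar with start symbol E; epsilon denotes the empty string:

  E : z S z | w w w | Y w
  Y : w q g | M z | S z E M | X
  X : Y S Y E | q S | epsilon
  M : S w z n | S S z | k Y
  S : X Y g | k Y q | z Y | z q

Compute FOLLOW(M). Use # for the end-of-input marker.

{ g, k, q, w, z }

In Y : M z: add FIRST(z) = { z }.
In Y : S z E M: M is at the end, add FOLLOW(Y) = { g, k, q, w, z }.
Union: FOLLOW(M) = { g, k, q, w, z }.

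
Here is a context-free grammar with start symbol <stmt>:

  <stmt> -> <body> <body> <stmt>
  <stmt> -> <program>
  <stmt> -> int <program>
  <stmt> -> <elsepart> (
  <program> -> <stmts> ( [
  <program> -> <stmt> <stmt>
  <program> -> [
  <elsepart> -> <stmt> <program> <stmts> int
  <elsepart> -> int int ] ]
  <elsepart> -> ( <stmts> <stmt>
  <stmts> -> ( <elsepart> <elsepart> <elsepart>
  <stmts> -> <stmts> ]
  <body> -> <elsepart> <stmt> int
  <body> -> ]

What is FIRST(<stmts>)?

{ ( }

<stmts> -> ( <elsepart> <elsepart> <elsepart> contributes {(}.
From <stmts> -> <stmts> ]: add FIRST(<stmts>) = { ( }.
Union: FIRST(<stmts>) = { ( }.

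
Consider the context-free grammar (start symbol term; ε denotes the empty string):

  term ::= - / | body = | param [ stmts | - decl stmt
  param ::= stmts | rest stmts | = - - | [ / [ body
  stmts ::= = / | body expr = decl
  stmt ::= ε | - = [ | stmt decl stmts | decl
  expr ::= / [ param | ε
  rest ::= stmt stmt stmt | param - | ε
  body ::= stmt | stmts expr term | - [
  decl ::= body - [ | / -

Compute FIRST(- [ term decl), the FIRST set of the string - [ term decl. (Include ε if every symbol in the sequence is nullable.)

{ - }

- is a terminal; add {-} and stop.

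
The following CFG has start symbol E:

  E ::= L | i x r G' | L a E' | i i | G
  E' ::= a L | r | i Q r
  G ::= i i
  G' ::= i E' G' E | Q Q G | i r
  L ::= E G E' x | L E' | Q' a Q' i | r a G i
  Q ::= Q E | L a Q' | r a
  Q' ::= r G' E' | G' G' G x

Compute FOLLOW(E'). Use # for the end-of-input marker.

In E ::= L a E': E' is at the end, add FOLLOW(E) = { #, a, i, r }.
In G' ::= i E' G' E: add FIRST(G' E) = { i, r }.
In L ::= E G E' x: add FIRST(x) = { x }.
In L ::= L E': E' is at the end, add FOLLOW(L) = { #, a, i, r, x }.
In Q' ::= r G' E': E' is at the end, add FOLLOW(Q') = { a, i, r }.
Union: FOLLOW(E') = { #, a, i, r, x }.

{ #, a, i, r, x }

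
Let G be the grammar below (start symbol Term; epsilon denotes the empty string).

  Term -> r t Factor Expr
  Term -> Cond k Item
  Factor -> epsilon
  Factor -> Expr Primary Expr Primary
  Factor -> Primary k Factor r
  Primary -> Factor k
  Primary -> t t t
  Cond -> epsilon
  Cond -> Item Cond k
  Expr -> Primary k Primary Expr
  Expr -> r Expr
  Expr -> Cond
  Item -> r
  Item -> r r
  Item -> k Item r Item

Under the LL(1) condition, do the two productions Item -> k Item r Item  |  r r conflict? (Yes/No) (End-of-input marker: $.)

No

FIRST(k Item r Item) = { k } and FIRST(r r) = { r }.
The FIRST sets are disjoint and neither alternative is nullable — no conflict.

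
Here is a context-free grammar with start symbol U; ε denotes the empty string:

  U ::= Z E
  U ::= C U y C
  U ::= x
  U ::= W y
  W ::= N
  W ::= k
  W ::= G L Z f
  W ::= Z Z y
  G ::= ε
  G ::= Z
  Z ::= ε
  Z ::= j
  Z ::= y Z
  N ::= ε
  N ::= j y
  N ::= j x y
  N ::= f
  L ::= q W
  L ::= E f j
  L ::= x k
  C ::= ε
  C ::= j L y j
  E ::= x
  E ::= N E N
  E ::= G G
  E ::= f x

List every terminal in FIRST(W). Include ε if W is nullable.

From W ::= N: add FIRST(N) = { f, j, ε } (including ε since N is nullable).
W ::= k contributes {k}.
From W ::= G L Z f: G nullable, take FIRST(G) ∪ FIRST(L) = { f, j, q, x, y }.
From W ::= Z Z y: Z, Z nullable, take FIRST(Z) ∪ FIRST(Z) ∪ {y} = { j, y }.
Union: FIRST(W) = { f, j, k, q, x, y, ε }.

{ f, j, k, q, x, y, ε }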